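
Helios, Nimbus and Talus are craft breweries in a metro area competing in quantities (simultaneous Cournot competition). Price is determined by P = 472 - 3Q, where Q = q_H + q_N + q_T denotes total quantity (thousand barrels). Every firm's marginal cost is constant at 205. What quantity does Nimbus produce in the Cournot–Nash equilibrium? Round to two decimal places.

Each firm earns π_i = (472 - 3Q)q_i - 205q_i.
Setting ∂π_i/∂q_i = 0 with rivals' quantities fixed: 267 - 6q_i - 3·Σ_{j≠i} q_j = 0.
By symmetry each firm produces the same amount; substituting Σ_{j≠i} q_j = 2q_i yields q_i = 267/12 = 89/4.

22.25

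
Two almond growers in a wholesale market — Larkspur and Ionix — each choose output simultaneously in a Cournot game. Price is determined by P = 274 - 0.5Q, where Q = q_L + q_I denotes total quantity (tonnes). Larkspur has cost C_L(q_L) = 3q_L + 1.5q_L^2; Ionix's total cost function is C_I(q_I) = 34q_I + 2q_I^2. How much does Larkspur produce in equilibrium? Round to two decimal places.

62.53

Larkspur's profit: π_L = (274 - 0.5Q)q_L - (3q_L + (3/2)q_L²). Setting ∂π_L/∂q_L = 0: 271 - 4q_L - (1/2)(q_I) = 0.
Ionix's first-order condition: 240 - 5q_I - (1/2)(q_L) = 0.
Rearranging gives the reaction functions q_L = (271 - (1/2)q_I)/4 and q_I = (240 - (1/2)q_L)/5.
Substituting one into the other gives q_L = 62.5316 and q_I = 41.7468.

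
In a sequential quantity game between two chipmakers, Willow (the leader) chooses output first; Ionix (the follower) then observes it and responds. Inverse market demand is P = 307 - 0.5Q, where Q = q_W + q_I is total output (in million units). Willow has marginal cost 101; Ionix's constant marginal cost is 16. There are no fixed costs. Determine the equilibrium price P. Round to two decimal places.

131.25

The follower Ionix best-responds to any q_W: π_I = (307 - 0.5Q)q_I - 16q_I.
∂π_I/∂q_I = 291 - (1/2)q_W - q_I = 0 gives the reaction function q_I = (291 - (1/2)q_W).
The leader anticipates this reaction. Substituting into P = 307 - 0.5Q gives P = 323/2 - (1/4)q_W, so π_W = (323/2 - (1/4)q_W)q_W - 101q_W.
Maximising: ∂π_W/∂q_W = 121/2 - (1/2)q_W = 0, giving q_W = 121.
Then q_I = (291 - (1/2)·121) = 461/2.
Total output Q = 703/2, so price P = 307 - (1/2)·(703/2) = 525/4.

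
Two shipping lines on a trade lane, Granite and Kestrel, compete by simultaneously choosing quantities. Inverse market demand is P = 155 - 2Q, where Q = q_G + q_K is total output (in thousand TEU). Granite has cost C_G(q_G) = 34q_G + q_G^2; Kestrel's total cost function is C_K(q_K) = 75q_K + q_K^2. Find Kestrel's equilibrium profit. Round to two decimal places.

Granite's profit: π_G = (155 - 2Q)q_G - (34q_G + q_G²). Setting ∂π_G/∂q_G = 0: 121 - 6q_G - 2(q_K) = 0.
Kestrel's profit: π_K = (155 - 2Q)q_K - (75q_K + q_K²). Setting ∂π_K/∂q_K = 0: 80 - 6q_K - 2(q_G) = 0.
Rearranging gives the reaction functions q_G = (121 - 2q_K)/6 and q_K = (80 - 2q_G)/6.
Solving the pair: q_G = 283/16, q_K = 119/16.
Price P = 155 - 2·(201/8) = 419/4.
Kestrel's profit: (419/4)·(119/16) - 75·(119/16) - (119/16)² = 165.9492.

165.95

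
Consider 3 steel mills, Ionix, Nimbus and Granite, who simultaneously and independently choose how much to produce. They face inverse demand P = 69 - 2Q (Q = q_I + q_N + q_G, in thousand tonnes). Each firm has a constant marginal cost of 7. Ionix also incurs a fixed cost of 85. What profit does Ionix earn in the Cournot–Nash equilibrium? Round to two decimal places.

Each firm earns π_i = (69 - 2Q)q_i - 7q_i.
First-order condition (treating rivals' output as given): 62 - 4q_i - 2·Σ_{j≠i} q_j = 0.
With identical firms every q_j equals q_i, so Σ_{j≠i} q_j = 2q_i and 62 = 8q_i, giving q_i = 31/4.
Price P = 69 - 2·(93/4) = 45/2.
Ionix's profit: (45/2 - 7)·(31/4) - 85 = 281/8.

35.13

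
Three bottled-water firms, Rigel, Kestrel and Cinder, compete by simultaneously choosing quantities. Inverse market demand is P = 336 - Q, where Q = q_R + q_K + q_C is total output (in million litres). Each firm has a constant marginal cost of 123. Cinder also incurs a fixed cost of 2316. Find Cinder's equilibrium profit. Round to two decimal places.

519.56

Each firm earns π_i = (336 - Q)q_i - 123q_i.
Setting ∂π_i/∂q_i = 0 with rivals' quantities fixed: 213 - 2q_i - Σ_{j≠i} q_j = 0.
By symmetry each firm produces the same amount; substituting Σ_{j≠i} q_j = 2q_i yields q_i = 213/4.
Price P = 336 - 639/4 = 705/4.
Cinder's profit: (705/4 - 123)·(213/4) - 2316 = 519.5625.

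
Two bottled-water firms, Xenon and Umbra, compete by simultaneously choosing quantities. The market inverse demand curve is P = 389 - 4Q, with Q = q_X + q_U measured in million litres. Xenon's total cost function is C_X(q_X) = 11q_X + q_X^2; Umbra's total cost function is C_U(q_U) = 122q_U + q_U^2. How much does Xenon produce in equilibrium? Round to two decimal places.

Xenon's profit: π_X = (389 - 4Q)q_X - (11q_X + q_X²). Setting ∂π_X/∂q_X = 0: 378 - 10q_X - 4(q_U) = 0.
Umbra's profit: π_U = (389 - 4Q)q_U - (122q_U + q_U²). Setting ∂π_U/∂q_U = 0: 267 - 10q_U - 4(q_X) = 0.
Best responses: q_X = (378 - 4q_U)/10, q_U = (267 - 4q_X)/10.
Substituting one into the other gives q_X = 226/7 and q_U = 193/14.

32.29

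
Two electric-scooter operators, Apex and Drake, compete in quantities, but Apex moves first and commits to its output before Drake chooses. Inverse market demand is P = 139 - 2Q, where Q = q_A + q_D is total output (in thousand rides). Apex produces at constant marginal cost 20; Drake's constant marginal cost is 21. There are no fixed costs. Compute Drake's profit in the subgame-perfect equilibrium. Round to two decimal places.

The follower Drake best-responds to any q_A: π_D = (139 - 2Q)q_D - 21q_D.
∂π_D/∂q_D = 118 - 2q_A - 4q_D = 0 gives the reaction function q_D = (118 - 2q_A)/4.
Apex substitutes q_D(q_A) into its own profit: π_A = q_A(139 - 2q_A - (118 - 2q_A)/2) - 20q_A = (80 - q_A)q_A - 20q_A.
Maximising: ∂π_A/∂q_A = 60 - 2q_A = 0, giving q_A = 30.
Then q_D = (118 - 2·30)/4 = 29/2.
Price P = 139 - 2·(89/2) = 50.
Drake's profit: (50 - 21)·(29/2) = 841/2.

420.50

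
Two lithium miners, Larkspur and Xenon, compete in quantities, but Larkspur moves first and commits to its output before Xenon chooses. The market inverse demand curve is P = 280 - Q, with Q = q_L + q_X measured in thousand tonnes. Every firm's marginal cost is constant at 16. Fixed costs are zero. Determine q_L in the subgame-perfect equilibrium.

The follower Xenon best-responds to any q_L: π_X = (280 - Q)q_X - 16q_X.
Follower FOC: 264 - q_L - 2q_X = 0, so q_X(q_L) = (264 - q_L)/2.
Larkspur substitutes q_X(q_L) into its own profit: π_L = q_L(280 - q_L - (264 - q_L)/2) - 16q_L = (148 - (1/2)q_L)q_L - 16q_L.
Leader FOC: 132 - q_L = 0, so q_L = 132.
Then q_X = (264 - 132)/2 = 66.

132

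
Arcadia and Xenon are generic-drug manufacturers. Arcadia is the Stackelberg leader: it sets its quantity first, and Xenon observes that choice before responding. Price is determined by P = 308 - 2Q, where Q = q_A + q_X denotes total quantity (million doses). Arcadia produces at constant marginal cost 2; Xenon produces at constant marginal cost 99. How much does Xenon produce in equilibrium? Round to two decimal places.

Solve by backward induction. Given q_A, the follower Xenon maximises π_X = (308 - 2q_A - 2q_X)q_X - 99q_X.
Setting the follower's marginal profit to zero, 209 - 2q_A - 4q_X = 0, i.e. q_X = (209 - 2q_A)/4.
The leader anticipates this reaction. Substituting into P = 308 - 2Q gives P = 407/2 - q_A, so π_A = (407/2 - q_A)q_A - 2q_A.
The leader's first-order condition 403/2 - 2q_A = 0 yields q_A = 403/4.
Then q_X = (209 - 2·(403/4))/4 = 15/8.

1.88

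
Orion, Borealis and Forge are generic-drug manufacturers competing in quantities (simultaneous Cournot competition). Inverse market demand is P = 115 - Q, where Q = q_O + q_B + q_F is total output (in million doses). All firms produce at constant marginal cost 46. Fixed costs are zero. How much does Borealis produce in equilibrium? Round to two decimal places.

Each firm earns π_i = (115 - Q)q_i - 46q_i.
First-order condition (treating rivals' output as given): 69 - 2q_i - Σ_{j≠i} q_j = 0.
By symmetry each firm produces the same amount; substituting Σ_{j≠i} q_j = 2q_i yields q_i = 69/4.

17.25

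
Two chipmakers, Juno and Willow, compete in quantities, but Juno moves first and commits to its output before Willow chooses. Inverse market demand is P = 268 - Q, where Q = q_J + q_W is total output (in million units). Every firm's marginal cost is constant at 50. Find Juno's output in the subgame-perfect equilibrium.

The follower Willow best-responds to any q_J: π_W = (268 - Q)q_W - 50q_W.
Setting the follower's marginal profit to zero, 218 - q_J - 2q_W = 0, i.e. q_W = (218 - q_J)/2.
Juno substitutes q_W(q_J) into its own profit: π_J = q_J(268 - q_J - (218 - q_J)/2) - 50q_J = (159 - (1/2)q_J)q_J - 50q_J.
Maximising: ∂π_J/∂q_J = 109 - q_J = 0, giving q_J = 109.
Then q_W = (218 - 109)/2 = 109/2.

109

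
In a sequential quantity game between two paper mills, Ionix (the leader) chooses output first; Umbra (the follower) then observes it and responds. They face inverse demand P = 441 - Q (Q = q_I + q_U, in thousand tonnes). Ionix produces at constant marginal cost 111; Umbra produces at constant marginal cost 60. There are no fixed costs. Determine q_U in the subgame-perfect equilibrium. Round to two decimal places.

120.75

The follower Umbra best-responds to any q_I: π_U = (441 - Q)q_U - 60q_U.
Setting the follower's marginal profit to zero, 381 - q_I - 2q_U = 0, i.e. q_U = (381 - q_I)/2.
Ionix substitutes q_U(q_I) into its own profit: π_I = q_I(441 - q_I - (381 - q_I)/2) - 111q_I = (501/2 - (1/2)q_I)q_I - 111q_I.
Maximising: ∂π_I/∂q_I = 279/2 - q_I = 0, giving q_I = 279/2.
Then q_U = (381 - 279/2)/2 = 483/4.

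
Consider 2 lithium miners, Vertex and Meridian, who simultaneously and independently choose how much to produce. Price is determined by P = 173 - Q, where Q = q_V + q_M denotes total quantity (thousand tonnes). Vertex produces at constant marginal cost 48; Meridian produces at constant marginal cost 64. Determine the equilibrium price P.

Vertex's profit: π_V = (173 - Q)q_V - (48q_V). Setting ∂π_V/∂q_V = 0: 125 - 2q_V - (q_M) = 0.
Meridian's profit: π_M = (173 - Q)q_M - (64q_M). Setting ∂π_M/∂q_M = 0: 109 - 2q_M - (q_V) = 0.
Best responses: q_V = (125 - q_M)/2, q_M = (109 - q_V)/2.
Solving the pair: q_V = 47, q_M = 31.
Total output Q = 78, so price P = 173 - 78 = 95.

95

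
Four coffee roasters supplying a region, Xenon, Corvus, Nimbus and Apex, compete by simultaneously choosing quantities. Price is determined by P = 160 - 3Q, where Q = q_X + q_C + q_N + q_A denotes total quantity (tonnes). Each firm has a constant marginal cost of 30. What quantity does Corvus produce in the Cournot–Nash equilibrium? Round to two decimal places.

Each firm earns π_i = (160 - 3Q)q_i - 30q_i.
Setting ∂π_i/∂q_i = 0 with rivals' quantities fixed: 130 - 6q_i - 3·Σ_{j≠i} q_j = 0.
By symmetry each firm produces the same amount; substituting Σ_{j≠i} q_j = 3q_i yields q_i = 130/15 = 26/3.

8.67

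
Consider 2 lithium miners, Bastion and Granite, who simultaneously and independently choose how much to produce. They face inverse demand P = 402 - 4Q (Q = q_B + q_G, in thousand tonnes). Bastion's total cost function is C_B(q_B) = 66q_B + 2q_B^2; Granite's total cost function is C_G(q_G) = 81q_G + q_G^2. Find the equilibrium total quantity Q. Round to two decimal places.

44.08

Bastion's profit: π_B = (402 - 4Q)q_B - (66q_B + 2q_B²). Setting ∂π_B/∂q_B = 0: 336 - 12q_B - 4(q_G) = 0.
Granite's first-order condition: 321 - 10q_G - 4(q_B) = 0.
Rearranging gives the reaction functions q_B = (336 - 4q_G)/12 and q_G = (321 - 4q_B)/10.
Solving the pair: q_B = 519/26, q_G = 627/26.
Total output Q = 519/26 + 627/26 = 573/13.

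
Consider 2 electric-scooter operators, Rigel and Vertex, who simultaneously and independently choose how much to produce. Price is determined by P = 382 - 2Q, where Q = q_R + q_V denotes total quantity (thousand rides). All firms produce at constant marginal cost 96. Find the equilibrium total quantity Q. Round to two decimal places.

A representative firm's profit is π_i = q_i(382 - 2Q) - 96q_i.
Setting ∂π_i/∂q_i = 0 with rivals' quantities fixed: 286 - 4q_i - 2q_j = 0.
With identical firms every q_j equals q_i, so q_j = q_i and 286 = 6q_i, giving q_i = 143/3.
Total output Q = 143/3 + 143/3 = 286/3.

95.33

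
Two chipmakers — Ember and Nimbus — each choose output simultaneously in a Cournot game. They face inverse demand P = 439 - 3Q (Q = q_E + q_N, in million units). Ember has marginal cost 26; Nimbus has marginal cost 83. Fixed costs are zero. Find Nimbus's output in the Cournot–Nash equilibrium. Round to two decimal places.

33.22

Ember's profit: π_E = (439 - 3Q)q_E - (26q_E). Setting ∂π_E/∂q_E = 0: 413 - 6q_E - 3(q_N) = 0.
Nimbus's first-order condition: 356 - 6q_N - 3(q_E) = 0.
So q_E = (413 - 3q_N)/6 and q_N = (356 - 3q_E)/6.
Substituting one into the other gives q_E = 470/9 and q_N = 299/9.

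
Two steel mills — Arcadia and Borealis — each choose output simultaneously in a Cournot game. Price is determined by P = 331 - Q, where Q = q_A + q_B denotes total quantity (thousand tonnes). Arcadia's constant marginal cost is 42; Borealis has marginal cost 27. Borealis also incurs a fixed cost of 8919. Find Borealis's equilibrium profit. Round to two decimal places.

Arcadia's profit: π_A = (331 - Q)q_A - (42q_A). Setting ∂π_A/∂q_A = 0: 289 - 2q_A - (q_B) = 0.
Borealis's first-order condition: 304 - 2q_B - (q_A) = 0.
So q_A = (289 - q_B)/2 and q_B = (304 - q_A)/2.
Solving the pair: q_A = 274/3, q_B = 319/3.
Price P = 331 - 593/3 = 400/3.
Borealis's profit: (400/3 - 27)·(319/3) - 8919 = 2387.7778.

2387.78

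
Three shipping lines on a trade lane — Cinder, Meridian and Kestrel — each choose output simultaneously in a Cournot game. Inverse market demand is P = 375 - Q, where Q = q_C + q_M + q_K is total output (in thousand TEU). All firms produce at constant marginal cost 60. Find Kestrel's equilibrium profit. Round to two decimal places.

A representative firm's profit is π_i = q_i(375 - Q) - 60q_i.
Setting ∂π_i/∂q_i = 0 with rivals' quantities fixed: 315 - 2q_i - Σ_{j≠i} q_j = 0.
With identical firms every q_j equals q_i, so Σ_{j≠i} q_j = 2q_i and 315 = 4q_i, giving q_i = 315/4.
Price P = 375 - 945/4 = 555/4.
Kestrel's profit: (555/4 - 60)·(315/4) = 6201.5625.

6201.56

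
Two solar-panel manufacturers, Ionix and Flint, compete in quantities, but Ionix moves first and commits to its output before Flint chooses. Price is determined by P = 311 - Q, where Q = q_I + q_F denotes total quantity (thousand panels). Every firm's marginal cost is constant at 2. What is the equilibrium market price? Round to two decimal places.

Solve by backward induction. Given q_I, the follower Flint maximises π_F = (311 - q_I - q_F)q_F - 2q_F.
Setting the follower's marginal profit to zero, 309 - q_I - 2q_F = 0, i.e. q_F = (309 - q_I)/2.
Ionix substitutes q_F(q_I) into its own profit: π_I = q_I(311 - q_I - (309 - q_I)/2) - 2q_I = (313/2 - (1/2)q_I)q_I - 2q_I.
Maximising: ∂π_I/∂q_I = 309/2 - q_I = 0, giving q_I = 309/2.
Then q_F = (309 - 309/2)/2 = 309/4.
Total output Q = 927/4, so price P = 311 - 927/4 = 317/4.

79.25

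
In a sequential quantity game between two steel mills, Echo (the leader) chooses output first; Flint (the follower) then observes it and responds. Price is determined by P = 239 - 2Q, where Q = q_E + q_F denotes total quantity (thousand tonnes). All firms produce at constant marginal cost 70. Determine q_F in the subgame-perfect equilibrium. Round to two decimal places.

21.13

Solve by backward induction. Given q_E, the follower Flint maximises π_F = (239 - 2q_E - 2q_F)q_F - 70q_F.
Setting the follower's marginal profit to zero, 169 - 2q_E - 4q_F = 0, i.e. q_F = (169 - 2q_E)/4.
Echo substitutes q_F(q_E) into its own profit: π_E = q_E(239 - 2q_E - (169 - 2q_E)/2) - 70q_E = (309/2 - q_E)q_E - 70q_E.
The leader's first-order condition 169/2 - 2q_E = 0 yields q_E = 169/4.
Then q_F = (169 - 2·(169/4))/4 = 169/8.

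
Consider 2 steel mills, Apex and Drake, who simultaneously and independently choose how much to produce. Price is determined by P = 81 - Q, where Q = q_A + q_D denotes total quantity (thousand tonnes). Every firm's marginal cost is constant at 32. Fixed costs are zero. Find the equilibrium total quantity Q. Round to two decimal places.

32.67

A representative firm's profit is π_i = q_i(81 - Q) - 32q_i.
First-order condition (treating rivals' output as given): 49 - 2q_i - q_j = 0.
With identical firms every q_j equals q_i, so q_j = q_i and 49 = 3q_i, giving q_i = 49/3.
Total output Q = 49/3 + 49/3 = 98/3.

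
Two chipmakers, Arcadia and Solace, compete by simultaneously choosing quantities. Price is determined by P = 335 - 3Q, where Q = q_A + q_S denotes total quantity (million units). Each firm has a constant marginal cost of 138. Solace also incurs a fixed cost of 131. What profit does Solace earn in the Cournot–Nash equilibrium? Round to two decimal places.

Each firm earns π_i = (335 - 3Q)q_i - 138q_i.
Setting ∂π_i/∂q_i = 0 with rivals' quantities fixed: 197 - 6q_i - 3q_j = 0.
With identical firms every q_j equals q_i, so q_j = q_i and 197 = 9q_i, giving q_i = 197/9.
Price P = 335 - 3·(394/9) = 611/3.
Solace's profit: (611/3 - 138)·(197/9) - 131 = 1306.3704.

1306.37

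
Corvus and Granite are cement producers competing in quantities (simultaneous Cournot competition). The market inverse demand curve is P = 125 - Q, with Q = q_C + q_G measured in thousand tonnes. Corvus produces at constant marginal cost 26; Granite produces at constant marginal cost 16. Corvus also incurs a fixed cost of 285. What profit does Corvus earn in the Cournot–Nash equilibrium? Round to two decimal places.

595.11

Corvus's profit: π_C = (125 - Q)q_C - (26q_C). Setting ∂π_C/∂q_C = 0: 99 - 2q_C - (q_G) = 0.
Granite's profit: π_G = (125 - Q)q_G - (16q_G). Setting ∂π_G/∂q_G = 0: 109 - 2q_G - (q_C) = 0.
So q_C = (99 - q_G)/2 and q_G = (109 - q_C)/2.
Solving the pair: q_C = 89/3, q_G = 119/3.
Price P = 125 - 208/3 = 167/3.
Corvus's profit: (167/3 - 26)·(89/3) - 285 = 595.1111.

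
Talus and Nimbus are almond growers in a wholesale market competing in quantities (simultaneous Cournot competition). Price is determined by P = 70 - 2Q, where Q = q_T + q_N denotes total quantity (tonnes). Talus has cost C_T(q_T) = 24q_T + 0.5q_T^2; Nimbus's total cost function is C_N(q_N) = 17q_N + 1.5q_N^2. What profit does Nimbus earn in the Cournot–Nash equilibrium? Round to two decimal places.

Talus's profit: π_T = (70 - 2Q)q_T - (24q_T + (1/2)q_T²). Setting ∂π_T/∂q_T = 0: 46 - 5q_T - 2(q_N) = 0.
Nimbus's profit: π_N = (70 - 2Q)q_N - (17q_N + (3/2)q_N²). Setting ∂π_N/∂q_N = 0: 53 - 7q_N - 2(q_T) = 0.
Rearranging gives the reaction functions q_T = (46 - 2q_N)/5 and q_N = (53 - 2q_T)/7.
Substituting one into the other gives q_T = 216/31 and q_N = 173/31.
Price P = 70 - 2·(389/31) = 1392/31.
Nimbus's profit: (1392/31)·(173/31) - 17·(173/31) - (3/2)(173/31)² = 109.0026.

109.00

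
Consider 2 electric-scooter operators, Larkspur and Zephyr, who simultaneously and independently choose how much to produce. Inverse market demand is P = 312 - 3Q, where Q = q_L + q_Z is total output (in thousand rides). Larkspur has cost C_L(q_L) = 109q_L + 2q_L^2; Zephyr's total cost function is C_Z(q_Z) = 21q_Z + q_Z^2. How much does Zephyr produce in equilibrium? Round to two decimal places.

32.41

Larkspur's profit: π_L = (312 - 3Q)q_L - (109q_L + 2q_L²). Setting ∂π_L/∂q_L = 0: 203 - 10q_L - 3(q_Z) = 0.
Zephyr's profit: π_Z = (312 - 3Q)q_Z - (21q_Z + q_Z²). Setting ∂π_Z/∂q_Z = 0: 291 - 8q_Z - 3(q_L) = 0.
Rearranging gives the reaction functions q_L = (203 - 3q_Z)/10 and q_Z = (291 - 3q_L)/8.
Solving the pair: q_L = 751/71, q_Z = 32.4085.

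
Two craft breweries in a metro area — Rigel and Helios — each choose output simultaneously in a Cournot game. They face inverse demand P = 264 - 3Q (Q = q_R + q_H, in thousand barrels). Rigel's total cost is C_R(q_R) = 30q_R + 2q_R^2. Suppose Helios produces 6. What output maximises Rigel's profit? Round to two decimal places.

With the rival's output fixed at 6, Rigel's profit is π_R = (264 - 3·6 - 3q_R)q_R - (30q_R + 2q_R²) = (246 - 3q_R)q_R - (30q_R + 2q_R²).
∂π_R/∂q_R = 216 - 10q_R = 0, so q_R = 108/5.

21.60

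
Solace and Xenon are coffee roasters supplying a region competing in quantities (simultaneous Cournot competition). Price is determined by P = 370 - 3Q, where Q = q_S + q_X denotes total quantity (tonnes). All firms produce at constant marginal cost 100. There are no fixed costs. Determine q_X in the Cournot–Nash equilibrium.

Each firm earns π_i = (370 - 3Q)q_i - 100q_i.
Setting ∂π_i/∂q_i = 0 with rivals' quantities fixed: 270 - 6q_i - 3q_j = 0.
By symmetry each firm produces the same amount; substituting q_j = q_i yields q_i = 270/9 = 30.

30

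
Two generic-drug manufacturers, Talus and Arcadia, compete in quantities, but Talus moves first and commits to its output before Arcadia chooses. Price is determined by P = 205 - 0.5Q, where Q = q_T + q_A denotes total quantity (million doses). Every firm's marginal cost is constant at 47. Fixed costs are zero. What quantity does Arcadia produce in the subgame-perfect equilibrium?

The follower Arcadia best-responds to any q_T: π_A = (205 - 0.5Q)q_A - 47q_A.
Follower FOC: 158 - (1/2)q_T - q_A = 0, so q_A(q_T) = (158 - (1/2)q_T).
The leader anticipates this reaction. Substituting into P = 205 - 0.5Q gives P = 126 - (1/4)q_T, so π_T = (126 - (1/4)q_T)q_T - 47q_T.
Maximising: ∂π_T/∂q_T = 79 - (1/2)q_T = 0, giving q_T = 158.
Then q_A = (158 - (1/2)·158) = 79.

79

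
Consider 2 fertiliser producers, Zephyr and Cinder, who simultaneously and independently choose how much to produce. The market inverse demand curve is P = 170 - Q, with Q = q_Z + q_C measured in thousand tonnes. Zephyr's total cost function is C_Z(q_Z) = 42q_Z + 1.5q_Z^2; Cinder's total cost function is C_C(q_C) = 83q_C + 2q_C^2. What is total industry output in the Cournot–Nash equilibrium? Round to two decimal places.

34.07

Zephyr's profit: π_Z = (170 - Q)q_Z - (42q_Z + (3/2)q_Z²). Setting ∂π_Z/∂q_Z = 0: 128 - 5q_Z - (q_C) = 0.
Cinder's profit: π_C = (170 - Q)q_C - (83q_C + 2q_C²). Setting ∂π_C/∂q_C = 0: 87 - 6q_C - (q_Z) = 0.
So q_Z = (128 - q_C)/5 and q_C = (87 - q_Z)/6.
Solving the pair: q_Z = 681/29, q_C = 307/29.
Total output Q = 681/29 + 307/29 = 988/29.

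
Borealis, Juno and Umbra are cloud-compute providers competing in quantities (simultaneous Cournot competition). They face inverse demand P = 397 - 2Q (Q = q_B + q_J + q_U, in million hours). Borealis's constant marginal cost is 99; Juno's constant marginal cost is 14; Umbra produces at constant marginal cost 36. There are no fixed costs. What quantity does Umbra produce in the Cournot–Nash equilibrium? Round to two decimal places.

Borealis's profit: π_B = (397 - 2Q)q_B - (99q_B). Setting ∂π_B/∂q_B = 0: 298 - 4q_B - 2(q_J + q_U) = 0.
Juno's first-order condition: 383 - 4q_J - 2(q_B + q_U) = 0.
Umbra's first-order condition: 361 - 4q_U - 2(q_B + q_J) = 0.
Adding the 3 conditions: 1042 − 4Q − 4Q = 0, i.e. Q = 521/4.
Back-substituting: q_B = (298 − 521/2)/2 = 75/4, q_J = (383 − 521/2)/2 = 245/4, q_U = (361 − 521/2)/2 = 201/4.

50.25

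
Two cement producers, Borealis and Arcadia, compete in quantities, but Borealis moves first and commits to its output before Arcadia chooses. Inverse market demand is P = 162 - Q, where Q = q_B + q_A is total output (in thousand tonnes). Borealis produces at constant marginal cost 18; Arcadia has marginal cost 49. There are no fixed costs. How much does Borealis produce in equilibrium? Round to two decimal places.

The follower Arcadia best-responds to any q_B: π_A = (162 - Q)q_A - 49q_A.
Setting the follower's marginal profit to zero, 113 - q_B - 2q_A = 0, i.e. q_A = (113 - q_B)/2.
Borealis substitutes q_A(q_B) into its own profit: π_B = q_B(162 - q_B - (113 - q_B)/2) - 18q_B = (211/2 - (1/2)q_B)q_B - 18q_B.
Leader FOC: 175/2 - q_B = 0, so q_B = 175/2.
Then q_A = (113 - 175/2)/2 = 51/4.

87.50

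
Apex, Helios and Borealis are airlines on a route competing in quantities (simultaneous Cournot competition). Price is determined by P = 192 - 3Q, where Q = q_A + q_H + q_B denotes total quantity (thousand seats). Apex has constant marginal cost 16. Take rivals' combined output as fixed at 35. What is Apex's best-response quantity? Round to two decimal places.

11.83

With rivals' combined output fixed at 35, Apex's profit is π_A = (192 - 3·35 - 3q_A)q_A - (16q_A) = (87 - 3q_A)q_A - (16q_A).
∂π_A/∂q_A = 71 - 6q_A = 0, so q_A = 71/6.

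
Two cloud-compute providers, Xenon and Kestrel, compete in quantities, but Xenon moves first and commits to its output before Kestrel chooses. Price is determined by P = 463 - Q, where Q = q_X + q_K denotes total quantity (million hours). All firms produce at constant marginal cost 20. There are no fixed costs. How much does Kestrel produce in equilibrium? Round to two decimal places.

The follower Kestrel best-responds to any q_X: π_K = (463 - Q)q_K - 20q_K.
Setting the follower's marginal profit to zero, 443 - q_X - 2q_K = 0, i.e. q_K = (443 - q_X)/2.
Xenon substitutes q_K(q_X) into its own profit: π_X = q_X(463 - q_X - (443 - q_X)/2) - 20q_X = (483/2 - (1/2)q_X)q_X - 20q_X.
The leader's first-order condition 443/2 - q_X = 0 yields q_X = 443/2.
Then q_K = (443 - 443/2)/2 = 443/4.

110.75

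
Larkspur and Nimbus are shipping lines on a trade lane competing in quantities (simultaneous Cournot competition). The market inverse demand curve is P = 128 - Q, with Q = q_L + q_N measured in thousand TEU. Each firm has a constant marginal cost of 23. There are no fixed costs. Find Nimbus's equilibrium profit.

A representative firm's profit is π_i = q_i(128 - Q) - 23q_i.
Setting ∂π_i/∂q_i = 0 with rivals' quantities fixed: 105 - 2q_i - q_j = 0.
With identical firms every q_j equals q_i, so q_j = q_i and 105 = 3q_i, giving q_i = 35.
Price P = 128 - 70 = 58.
Nimbus's profit: (58 - 23)·35 = 1225.

1225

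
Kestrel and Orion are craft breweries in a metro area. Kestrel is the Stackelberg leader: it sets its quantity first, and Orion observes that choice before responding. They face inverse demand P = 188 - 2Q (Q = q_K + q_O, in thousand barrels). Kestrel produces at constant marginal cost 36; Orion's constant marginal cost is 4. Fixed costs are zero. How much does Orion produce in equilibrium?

31

The follower Orion best-responds to any q_K: π_O = (188 - 2Q)q_O - 4q_O.
Setting the follower's marginal profit to zero, 184 - 2q_K - 4q_O = 0, i.e. q_O = (184 - 2q_K)/4.
The leader anticipates this reaction. Substituting into P = 188 - 2Q gives P = 96 - q_K, so π_K = (96 - q_K)q_K - 36q_K.
Maximising: ∂π_K/∂q_K = 60 - 2q_K = 0, giving q_K = 30.
Then q_O = (184 - 2·30)/4 = 31.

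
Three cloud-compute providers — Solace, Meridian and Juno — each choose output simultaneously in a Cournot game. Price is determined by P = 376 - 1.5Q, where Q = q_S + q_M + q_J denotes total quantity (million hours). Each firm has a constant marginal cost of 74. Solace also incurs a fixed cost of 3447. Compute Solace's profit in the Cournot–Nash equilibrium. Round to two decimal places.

A representative firm's profit is π_i = q_i(376 - 1.5Q) - 74q_i.
First-order condition (treating rivals' output as given): 302 - 3q_i - (3/2)·Σ_{j≠i} q_j = 0.
With identical firms every q_j equals q_i, so Σ_{j≠i} q_j = 2q_i and 302 = 6q_i, giving q_i = 151/3.
Price P = 376 - (3/2)·151 = 299/2.
Solace's profit: (299/2 - 74)·(151/3) - 3447 = 353.1667.

353.17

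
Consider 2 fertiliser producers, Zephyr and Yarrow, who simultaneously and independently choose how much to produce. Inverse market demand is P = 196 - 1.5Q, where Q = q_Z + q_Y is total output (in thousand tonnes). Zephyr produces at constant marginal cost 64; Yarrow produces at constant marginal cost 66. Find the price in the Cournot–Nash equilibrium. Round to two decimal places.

108.67

Zephyr's profit: π_Z = (196 - 1.5Q)q_Z - (64q_Z). Setting ∂π_Z/∂q_Z = 0: 132 - 3q_Z - (3/2)(q_Y) = 0.
Yarrow's first-order condition: 130 - 3q_Y - (3/2)(q_Z) = 0.
Best responses: q_Z = (132 - (3/2)q_Y)/3, q_Y = (130 - (3/2)q_Z)/3.
Substituting one into the other gives q_Z = 268/9 and q_Y = 256/9.
Total output Q = 524/9, so price P = 196 - (3/2)·(524/9) = 326/3.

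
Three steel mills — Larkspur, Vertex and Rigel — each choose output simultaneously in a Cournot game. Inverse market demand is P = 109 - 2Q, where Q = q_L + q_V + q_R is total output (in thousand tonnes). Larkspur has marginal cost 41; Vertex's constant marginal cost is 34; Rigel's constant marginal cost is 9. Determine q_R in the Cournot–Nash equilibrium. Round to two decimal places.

19.63

Larkspur's profit: π_L = (109 - 2Q)q_L - (41q_L). Setting ∂π_L/∂q_L = 0: 68 - 4q_L - 2(q_V + q_R) = 0.
Vertex's first-order condition: 75 - 4q_V - 2(q_L + q_R) = 0.
Rigel's first-order condition: 100 - 4q_R - 2(q_L + q_V) = 0.
Adding the 3 first-order conditions: 243 − 8Q = 0, so Q = 243/8.
Back-substituting: q_L = (68 − 243/4)/2 = 29/8, q_V = (75 − 243/4)/2 = 57/8, q_R = (100 − 243/4)/2 = 157/8.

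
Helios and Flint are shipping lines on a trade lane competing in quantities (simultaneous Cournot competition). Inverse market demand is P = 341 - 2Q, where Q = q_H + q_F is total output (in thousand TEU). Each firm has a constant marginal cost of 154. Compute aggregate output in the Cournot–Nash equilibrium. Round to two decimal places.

62.33

Each firm earns π_i = (341 - 2Q)q_i - 154q_i.
Setting ∂π_i/∂q_i = 0 with rivals' quantities fixed: 187 - 4q_i - 2q_j = 0.
By symmetry each firm produces the same amount; substituting q_j = q_i yields q_i = 187/6.
Total output Q = 187/6 + 187/6 = 187/3.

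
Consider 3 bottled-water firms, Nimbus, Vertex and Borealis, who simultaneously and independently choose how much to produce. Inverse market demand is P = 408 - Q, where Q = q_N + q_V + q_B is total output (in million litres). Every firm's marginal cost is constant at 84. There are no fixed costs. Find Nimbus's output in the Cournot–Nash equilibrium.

81

A representative firm's profit is π_i = q_i(408 - Q) - 84q_i.
Setting ∂π_i/∂q_i = 0 with rivals' quantities fixed: 324 - 2q_i - Σ_{j≠i} q_j = 0.
By symmetry each firm produces the same amount; substituting Σ_{j≠i} q_j = 2q_i yields q_i = 324/4 = 81.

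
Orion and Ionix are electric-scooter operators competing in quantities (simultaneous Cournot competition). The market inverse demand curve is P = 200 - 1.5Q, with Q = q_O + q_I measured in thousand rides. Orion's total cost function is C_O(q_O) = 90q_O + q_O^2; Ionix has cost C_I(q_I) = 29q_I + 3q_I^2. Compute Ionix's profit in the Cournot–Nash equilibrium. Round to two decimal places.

1172.30

Orion's profit: π_O = (200 - 1.5Q)q_O - (90q_O + q_O²). Setting ∂π_O/∂q_O = 0: 110 - 5q_O - (3/2)(q_I) = 0.
Ionix's profit: π_I = (200 - 1.5Q)q_I - (29q_I + 3q_I²). Setting ∂π_I/∂q_I = 0: 171 - 9q_I - (3/2)(q_O) = 0.
Best responses: q_O = (110 - (3/2)q_I)/5, q_I = (171 - (3/2)q_O)/9.
Substituting one into the other gives q_O = 326/19 and q_I = 920/57.
Price P = 200 - (3/2)·(1898/57) = 150.0526.
Ionix's profit: 150.0526·(920/57) - 29·(920/57) - 3(920/57)² = 1172.2992.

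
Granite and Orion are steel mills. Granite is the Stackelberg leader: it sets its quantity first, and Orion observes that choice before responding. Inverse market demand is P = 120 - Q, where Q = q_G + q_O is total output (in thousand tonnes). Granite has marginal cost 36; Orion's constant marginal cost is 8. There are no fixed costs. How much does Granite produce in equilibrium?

28

Solve by backward induction. Given q_G, the follower Orion maximises π_O = (120 - q_G - q_O)q_O - 8q_O.
Setting the follower's marginal profit to zero, 112 - q_G - 2q_O = 0, i.e. q_O = (112 - q_G)/2.
The leader anticipates this reaction. Substituting into P = 120 - Q gives P = 64 - (1/2)q_G, so π_G = (64 - (1/2)q_G)q_G - 36q_G.
The leader's first-order condition 28 - q_G = 0 yields q_G = 28.
Then q_O = (112 - 28)/2 = 42.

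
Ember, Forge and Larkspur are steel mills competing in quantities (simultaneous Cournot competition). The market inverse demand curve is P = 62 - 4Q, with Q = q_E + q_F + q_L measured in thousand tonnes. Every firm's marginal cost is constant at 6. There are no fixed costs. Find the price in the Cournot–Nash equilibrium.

Each firm earns π_i = (62 - 4Q)q_i - 6q_i.
First-order condition (treating rivals' output as given): 56 - 8q_i - 4·Σ_{j≠i} q_j = 0.
By symmetry each firm produces the same amount; substituting Σ_{j≠i} q_j = 2q_i yields q_i = 56/16 = 7/2.
Total output Q = 21/2, so price P = 62 - 4·(21/2) = 20.

20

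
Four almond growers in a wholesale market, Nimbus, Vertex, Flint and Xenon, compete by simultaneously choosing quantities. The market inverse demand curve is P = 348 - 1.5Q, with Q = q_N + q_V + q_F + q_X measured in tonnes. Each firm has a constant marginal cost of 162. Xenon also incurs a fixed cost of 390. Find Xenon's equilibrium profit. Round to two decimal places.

Each firm earns π_i = (348 - 1.5Q)q_i - 162q_i.
First-order condition (treating rivals' output as given): 186 - 3q_i - (3/2)·Σ_{j≠i} q_j = 0.
With identical firms every q_j equals q_i, so Σ_{j≠i} q_j = 3q_i and 186 = (15/2)q_i, giving q_i = 124/5.
Price P = 348 - (3/2)·(496/5) = 996/5.
Xenon's profit: (996/5 - 162)·(124/5) - 390 = 532.5600.

532.56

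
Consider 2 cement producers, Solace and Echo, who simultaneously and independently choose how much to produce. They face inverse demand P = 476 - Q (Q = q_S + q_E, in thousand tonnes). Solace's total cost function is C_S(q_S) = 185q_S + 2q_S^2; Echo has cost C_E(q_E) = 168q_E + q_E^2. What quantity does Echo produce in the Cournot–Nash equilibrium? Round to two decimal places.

Solace's profit: π_S = (476 - Q)q_S - (185q_S + 2q_S²). Setting ∂π_S/∂q_S = 0: 291 - 6q_S - (q_E) = 0.
Echo's profit: π_E = (476 - Q)q_E - (168q_E + q_E²). Setting ∂π_E/∂q_E = 0: 308 - 4q_E - (q_S) = 0.
Rearranging gives the reaction functions q_S = (291 - q_E)/6 and q_E = (308 - q_S)/4.
Substituting one into the other gives q_S = 856/23 and q_E = 1557/23.

67.70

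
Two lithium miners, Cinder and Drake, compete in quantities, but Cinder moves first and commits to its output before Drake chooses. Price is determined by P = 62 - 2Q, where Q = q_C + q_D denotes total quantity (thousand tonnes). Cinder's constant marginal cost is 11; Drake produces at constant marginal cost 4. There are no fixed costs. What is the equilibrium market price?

The follower Drake best-responds to any q_C: π_D = (62 - 2Q)q_D - 4q_D.
∂π_D/∂q_D = 58 - 2q_C - 4q_D = 0 gives the reaction function q_D = (58 - 2q_C)/4.
Cinder substitutes q_D(q_C) into its own profit: π_C = q_C(62 - 2q_C - (58 - 2q_C)/2) - 11q_C = (33 - q_C)q_C - 11q_C.
The leader's first-order condition 22 - 2q_C = 0 yields q_C = 11.
Then q_D = (58 - 2·11)/4 = 9.
Total output Q = 20, so price P = 62 - 2·20 = 22.

22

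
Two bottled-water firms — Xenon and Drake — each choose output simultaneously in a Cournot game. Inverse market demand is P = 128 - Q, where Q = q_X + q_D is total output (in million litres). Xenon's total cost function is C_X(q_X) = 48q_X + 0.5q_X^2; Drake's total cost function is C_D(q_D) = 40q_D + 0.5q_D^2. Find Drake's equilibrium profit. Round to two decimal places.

Xenon's profit: π_X = (128 - Q)q_X - (48q_X + (1/2)q_X²). Setting ∂π_X/∂q_X = 0: 80 - 3q_X - (q_D) = 0.
Drake's profit: π_D = (128 - Q)q_D - (40q_D + (1/2)q_D²). Setting ∂π_D/∂q_D = 0: 88 - 3q_D - (q_X) = 0.
So q_X = (80 - q_D)/3 and q_D = (88 - q_X)/3.
Solving the pair: q_X = 19, q_D = 23.
Price P = 128 - 42 = 86.
Drake's profit: 86·23 - 40·23 - (1/2)·23² = 1587/2.

793.50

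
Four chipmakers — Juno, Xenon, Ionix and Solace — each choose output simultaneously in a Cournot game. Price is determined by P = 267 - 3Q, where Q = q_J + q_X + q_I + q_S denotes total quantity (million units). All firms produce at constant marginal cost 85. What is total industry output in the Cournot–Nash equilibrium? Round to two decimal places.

48.53

A representative firm's profit is π_i = q_i(267 - 3Q) - 85q_i.
First-order condition (treating rivals' output as given): 182 - 6q_i - 3·Σ_{j≠i} q_j = 0.
With identical firms every q_j equals q_i, so Σ_{j≠i} q_j = 3q_i and 182 = 15q_i, giving q_i = 182/15.
Total output Q = 182/15 + 182/15 + 182/15 + 182/15 = 728/15.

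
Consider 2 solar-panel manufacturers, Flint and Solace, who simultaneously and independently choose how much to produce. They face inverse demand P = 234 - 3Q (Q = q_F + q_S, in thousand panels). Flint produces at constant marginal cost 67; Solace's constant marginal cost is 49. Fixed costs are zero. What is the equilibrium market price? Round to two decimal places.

116.67

Flint's profit: π_F = (234 - 3Q)q_F - (67q_F). Setting ∂π_F/∂q_F = 0: 167 - 6q_F - 3(q_S) = 0.
Solace's profit: π_S = (234 - 3Q)q_S - (49q_S). Setting ∂π_S/∂q_S = 0: 185 - 6q_S - 3(q_F) = 0.
Rearranging gives the reaction functions q_F = (167 - 3q_S)/6 and q_S = (185 - 3q_F)/6.
Substituting one into the other gives q_F = 149/9 and q_S = 203/9.
Total output Q = 352/9, so price P = 234 - 3·(352/9) = 350/3.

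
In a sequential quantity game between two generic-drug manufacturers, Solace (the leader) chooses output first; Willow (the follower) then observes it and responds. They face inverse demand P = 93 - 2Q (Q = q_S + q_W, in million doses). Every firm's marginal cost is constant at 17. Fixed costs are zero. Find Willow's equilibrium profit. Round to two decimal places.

The follower Willow best-responds to any q_S: π_W = (93 - 2Q)q_W - 17q_W.
Follower FOC: 76 - 2q_S - 4q_W = 0, so q_W(q_S) = (76 - 2q_S)/4.
The leader anticipates this reaction. Substituting into P = 93 - 2Q gives P = 55 - q_S, so π_S = (55 - q_S)q_S - 17q_S.
Maximising: ∂π_S/∂q_S = 38 - 2q_S = 0, giving q_S = 19.
Then q_W = (76 - 2·19)/4 = 19/2.
Price P = 93 - 2·(57/2) = 36.
Willow's profit: (36 - 17)·(19/2) = 361/2.

180.50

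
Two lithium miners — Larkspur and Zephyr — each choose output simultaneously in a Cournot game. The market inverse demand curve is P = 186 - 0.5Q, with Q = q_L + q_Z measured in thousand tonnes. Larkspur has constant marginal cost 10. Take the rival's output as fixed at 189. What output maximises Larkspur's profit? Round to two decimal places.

With the rival's output fixed at 189, Larkspur's profit is π_L = (186 - (1/2)·189 - (1/2)q_L)q_L - (10q_L) = (183/2 - (1/2)q_L)q_L - (10q_L).
∂π_L/∂q_L = 163/2 - q_L = 0, so q_L = 163/2.

81.50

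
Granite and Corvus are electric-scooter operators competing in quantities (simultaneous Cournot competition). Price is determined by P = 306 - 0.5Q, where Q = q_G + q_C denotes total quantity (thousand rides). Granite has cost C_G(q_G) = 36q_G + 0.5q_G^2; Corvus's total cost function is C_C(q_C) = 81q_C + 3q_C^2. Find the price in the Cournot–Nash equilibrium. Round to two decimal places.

Granite's profit: π_G = (306 - 0.5Q)q_G - (36q_G + (1/2)q_G²). Setting ∂π_G/∂q_G = 0: 270 - 2q_G - (1/2)(q_C) = 0.
Corvus's profit: π_C = (306 - 0.5Q)q_C - (81q_C + 3q_C²). Setting ∂π_C/∂q_C = 0: 225 - 7q_C - (1/2)(q_G) = 0.
So q_G = (270 - (1/2)q_C)/2 and q_C = (225 - (1/2)q_G)/7.
Solving the pair: q_G = 1422/11, q_C = 252/11.
Total output Q = 1674/11, so price P = 306 - (1/2)·(1674/11) = 229.9091.

229.91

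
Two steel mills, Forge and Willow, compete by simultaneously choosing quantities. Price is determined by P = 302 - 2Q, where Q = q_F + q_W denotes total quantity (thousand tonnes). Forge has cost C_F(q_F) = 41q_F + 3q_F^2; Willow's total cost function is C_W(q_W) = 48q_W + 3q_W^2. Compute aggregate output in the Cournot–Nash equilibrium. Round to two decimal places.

42.92

Forge's profit: π_F = (302 - 2Q)q_F - (41q_F + 3q_F²). Setting ∂π_F/∂q_F = 0: 261 - 10q_F - 2(q_W) = 0.
Willow's profit: π_W = (302 - 2Q)q_W - (48q_W + 3q_W²). Setting ∂π_W/∂q_W = 0: 254 - 10q_W - 2(q_F) = 0.
So q_F = (261 - 2q_W)/10 and q_W = (254 - 2q_F)/10.
Solving the pair: q_F = 1051/48, q_W = 1009/48.
Total output Q = 1051/48 + 1009/48 = 515/12.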